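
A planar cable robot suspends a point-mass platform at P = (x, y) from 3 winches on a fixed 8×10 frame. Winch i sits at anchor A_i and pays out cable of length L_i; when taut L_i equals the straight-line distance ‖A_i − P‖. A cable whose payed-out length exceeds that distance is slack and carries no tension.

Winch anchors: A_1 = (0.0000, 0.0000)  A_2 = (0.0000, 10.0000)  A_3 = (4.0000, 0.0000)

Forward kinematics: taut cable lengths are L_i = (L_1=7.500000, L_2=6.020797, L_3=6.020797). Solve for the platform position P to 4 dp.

(4.5000, 6.0000)

each cable: (A_i−P)·(A_i−P) = L_i²; let q_i = ‖A_i‖²−L_i²
q_1 = 0.0000+0.0000−56.2500 = -56.2500
row 1: 0.0000x − 20.0000y = -120.0000  (q_2=63.7500)
row 2: -8.0000x + 0.0000y = -36.0000  (q_3=-20.2500)
Cramer on rows 1–2 → x = 4.5000, y = 6.0000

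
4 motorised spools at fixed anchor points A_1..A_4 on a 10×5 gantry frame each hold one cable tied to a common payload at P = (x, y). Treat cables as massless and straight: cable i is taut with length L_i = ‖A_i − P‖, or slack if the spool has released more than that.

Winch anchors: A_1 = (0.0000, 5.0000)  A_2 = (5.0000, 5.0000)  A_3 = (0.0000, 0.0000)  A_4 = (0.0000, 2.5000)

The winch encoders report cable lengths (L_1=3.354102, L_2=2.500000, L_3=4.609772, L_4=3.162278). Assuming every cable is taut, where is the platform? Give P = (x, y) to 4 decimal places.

(3.0000, 3.5000)

each cable: (A_i−P)·(A_i−P) = L_i²; let q_i = ‖A_i‖²−L_i²
q_1 = 0.0000+25.0000−11.2500 = 13.7500
row 1: -10.0000x + 0.0000y = -30.0000  (q_2=43.7500)
row 2: 0.0000x + 10.0000y = 35.0000  (q_3=-21.2500)
row 3: 0.0000x + 5.0000y = 17.5000  (q_4=-3.7500)
Cramer on rows 1–2 → x = 3.0000, y = 3.5000
check cable 4: ‖A_4−P‖² = 10.0000 ≈ L_4² = 10.0000 ✓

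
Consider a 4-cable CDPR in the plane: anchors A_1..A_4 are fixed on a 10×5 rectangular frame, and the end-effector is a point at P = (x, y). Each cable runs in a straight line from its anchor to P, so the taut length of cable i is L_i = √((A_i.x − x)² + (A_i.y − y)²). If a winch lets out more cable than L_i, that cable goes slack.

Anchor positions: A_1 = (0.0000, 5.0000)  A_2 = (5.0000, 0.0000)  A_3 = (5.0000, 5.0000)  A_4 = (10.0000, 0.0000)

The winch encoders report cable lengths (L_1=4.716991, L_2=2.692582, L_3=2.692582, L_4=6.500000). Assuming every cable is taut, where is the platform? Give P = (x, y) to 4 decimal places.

circle eqns → linear via eq_j − eq_1; set k_j = A_j·A_j − L_j²
k_1 = 0.0000+25.0000−22.2500 = 2.7500
-10.0000·x + 10.0000·y = k_1−k_2 = -15.0000
-10.0000·x + 0.0000·y = k_1−k_3 = -40.0000
-20.0000·x + 10.0000·y = k_1−k_4 = -55.0000
solve first two rows → x=4.0000, y=2.5000
check cable 4: ‖A_4−P‖² = 42.2500 ≈ L_4² = 42.2500 ✓

(4.0000, 2.5000)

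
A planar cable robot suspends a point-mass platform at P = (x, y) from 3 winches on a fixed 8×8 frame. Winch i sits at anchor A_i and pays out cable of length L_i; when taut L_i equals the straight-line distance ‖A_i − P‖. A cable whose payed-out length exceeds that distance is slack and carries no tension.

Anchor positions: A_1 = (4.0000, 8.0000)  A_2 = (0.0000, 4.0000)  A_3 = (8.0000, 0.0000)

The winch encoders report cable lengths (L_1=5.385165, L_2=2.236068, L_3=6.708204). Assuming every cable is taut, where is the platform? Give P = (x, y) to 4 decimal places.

circle eqns → linear via eq_j − eq_1; set c_j = A_j·A_j − L_j²
c_1 = 16.0000+64.0000−29.0000 = 51.0000
8.0000·x + 8.0000·y = c_1−c_2 = 40.0000
-8.0000·x + 16.0000·y = c_1−c_3 = 32.0000
solve first two rows → x=2.0000, y=3.0000

(2.0000, 3.0000)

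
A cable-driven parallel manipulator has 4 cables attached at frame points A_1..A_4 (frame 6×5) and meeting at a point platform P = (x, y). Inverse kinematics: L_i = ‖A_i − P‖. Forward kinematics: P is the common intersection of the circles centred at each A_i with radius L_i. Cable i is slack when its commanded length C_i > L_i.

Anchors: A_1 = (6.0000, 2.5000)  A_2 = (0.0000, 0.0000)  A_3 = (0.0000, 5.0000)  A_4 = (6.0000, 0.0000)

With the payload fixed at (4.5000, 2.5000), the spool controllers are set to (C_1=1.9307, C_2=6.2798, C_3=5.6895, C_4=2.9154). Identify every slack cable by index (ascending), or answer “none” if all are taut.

cable 1: √((1.5000)²+(0.0000)²)=1.5000, C_1=1.9307: slack
cable 2: √((-4.5000)²+(-2.5000)²)=5.1478, C_2=6.2798: slack
cable 3: √((-4.5000)²+(2.5000)²)=5.1478, C_3=5.6895: slack
cable 4: √((1.5000)²+(-2.5000)²)=2.9155, C_4=2.9154: taut

1, 2, 3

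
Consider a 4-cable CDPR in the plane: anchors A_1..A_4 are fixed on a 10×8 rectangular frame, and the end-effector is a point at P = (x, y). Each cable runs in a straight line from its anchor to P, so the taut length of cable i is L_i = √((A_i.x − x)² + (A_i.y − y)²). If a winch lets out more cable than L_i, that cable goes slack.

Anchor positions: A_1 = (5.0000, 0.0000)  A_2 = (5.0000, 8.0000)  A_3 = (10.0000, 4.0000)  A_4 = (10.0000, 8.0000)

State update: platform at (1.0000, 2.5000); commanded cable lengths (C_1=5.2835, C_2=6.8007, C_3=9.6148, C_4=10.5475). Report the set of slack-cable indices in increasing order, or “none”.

1, 3

cable 1: √((4.0000)²+(-2.5000)²)=4.7170, C_1=5.2835: slack
cable 2: √((4.0000)²+(5.5000)²)=6.8007, C_2=6.8007: taut
cable 3: √((9.0000)²+(1.5000)²)=9.1241, C_3=9.6148: slack
cable 4: √((9.0000)²+(5.5000)²)=10.5475, C_4=10.5475: taut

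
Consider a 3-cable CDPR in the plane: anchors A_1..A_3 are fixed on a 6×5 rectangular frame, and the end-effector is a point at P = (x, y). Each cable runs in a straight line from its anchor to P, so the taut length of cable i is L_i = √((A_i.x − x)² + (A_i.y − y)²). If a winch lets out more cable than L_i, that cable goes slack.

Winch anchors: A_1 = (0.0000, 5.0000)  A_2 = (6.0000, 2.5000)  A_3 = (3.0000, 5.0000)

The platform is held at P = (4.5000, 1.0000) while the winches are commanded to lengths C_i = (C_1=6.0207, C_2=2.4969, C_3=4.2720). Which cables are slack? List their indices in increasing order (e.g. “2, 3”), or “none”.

i=1: geometric 6.0208 vs commanded 6.0207 ⇒ taut
i=2: geometric 2.1213 vs commanded 2.4969 ⇒ slack
i=3: geometric 4.2720 vs commanded 4.2720 ⇒ taut

2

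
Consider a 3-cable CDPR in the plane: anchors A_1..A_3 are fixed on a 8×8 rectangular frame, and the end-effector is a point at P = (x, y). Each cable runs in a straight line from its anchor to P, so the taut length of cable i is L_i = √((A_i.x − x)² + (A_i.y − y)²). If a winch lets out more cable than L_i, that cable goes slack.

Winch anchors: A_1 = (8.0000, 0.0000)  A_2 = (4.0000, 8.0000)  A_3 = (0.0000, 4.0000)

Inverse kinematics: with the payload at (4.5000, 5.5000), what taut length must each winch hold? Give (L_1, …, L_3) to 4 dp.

(6.5192, 2.5495, 4.7434)

L_1: Δ = A_1−P = (3.5000, -5.5000) → ‖Δ‖ = √42.5000 = 6.5192
L_2: Δ = A_2−P = (-0.5000, 2.5000) → ‖Δ‖ = √6.5000 = 2.5495
L_3: Δ = A_3−P = (-4.5000, -1.5000) → ‖Δ‖ = √22.5000 = 4.7434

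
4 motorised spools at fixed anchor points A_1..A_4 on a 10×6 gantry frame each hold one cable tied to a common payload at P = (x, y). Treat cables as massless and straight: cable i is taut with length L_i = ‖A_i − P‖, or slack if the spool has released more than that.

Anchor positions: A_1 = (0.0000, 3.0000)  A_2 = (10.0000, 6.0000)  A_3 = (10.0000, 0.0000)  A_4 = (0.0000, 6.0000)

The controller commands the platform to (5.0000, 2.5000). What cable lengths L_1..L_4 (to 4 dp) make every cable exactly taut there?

(5.0249, 6.1033, 5.5902, 6.1033)

L_1: Δ = A_1−P = (-5.0000, 0.5000) → ‖Δ‖ = √25.2500 = 5.0249
L_2: Δ = A_2−P = (5.0000, 3.5000) → ‖Δ‖ = √37.2500 = 6.1033
L_3: Δ = A_3−P = (5.0000, -2.5000) → ‖Δ‖ = √31.2500 = 5.5902
L_4: Δ = A_4−P = (-5.0000, 3.5000) → ‖Δ‖ = √37.2500 = 6.1033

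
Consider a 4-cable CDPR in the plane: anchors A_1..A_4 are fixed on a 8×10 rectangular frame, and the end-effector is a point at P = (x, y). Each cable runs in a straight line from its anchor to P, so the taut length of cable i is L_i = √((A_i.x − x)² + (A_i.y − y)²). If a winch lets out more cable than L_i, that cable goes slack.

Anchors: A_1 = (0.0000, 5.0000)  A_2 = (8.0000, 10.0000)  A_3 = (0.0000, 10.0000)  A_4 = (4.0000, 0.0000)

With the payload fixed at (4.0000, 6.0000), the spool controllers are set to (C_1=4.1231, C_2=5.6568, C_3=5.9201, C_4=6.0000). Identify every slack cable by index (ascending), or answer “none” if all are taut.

i=1: geometric 4.1231 vs commanded 4.1231 ⇒ taut
i=2: geometric 5.6569 vs commanded 5.6568 ⇒ taut
i=3: geometric 5.6569 vs commanded 5.9201 ⇒ slack
i=4: geometric 6.0000 vs commanded 6.0000 ⇒ taut

3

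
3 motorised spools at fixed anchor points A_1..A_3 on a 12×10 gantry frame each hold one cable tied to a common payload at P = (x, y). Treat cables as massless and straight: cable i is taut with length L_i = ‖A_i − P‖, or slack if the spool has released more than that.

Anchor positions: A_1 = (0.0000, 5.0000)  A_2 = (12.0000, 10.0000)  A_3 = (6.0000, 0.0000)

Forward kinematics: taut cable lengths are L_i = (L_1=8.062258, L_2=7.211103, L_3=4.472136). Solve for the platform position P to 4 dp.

(8.0000, 4.0000)

each cable: (A_i−P)·(A_i−P) = L_i²; let k_i = ‖A_i‖²−L_i²
k_1 = 0.0000+25.0000−65.0000 = -40.0000
row 1: -24.0000x − 10.0000y = -232.0000  (k_2=192.0000)
row 2: -12.0000x + 10.0000y = -56.0000  (k_3=16.0000)
Cramer on rows 1–2 → x = 8.0000, y = 4.0000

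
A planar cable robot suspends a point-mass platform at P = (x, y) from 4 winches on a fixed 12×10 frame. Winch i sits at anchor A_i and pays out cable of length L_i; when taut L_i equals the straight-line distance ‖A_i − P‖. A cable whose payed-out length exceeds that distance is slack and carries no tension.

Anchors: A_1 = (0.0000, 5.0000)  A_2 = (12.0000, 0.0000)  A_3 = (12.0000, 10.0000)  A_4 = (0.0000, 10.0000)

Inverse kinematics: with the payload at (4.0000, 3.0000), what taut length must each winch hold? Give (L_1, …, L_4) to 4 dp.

L_1: Δ = A_1−P = (-4.0000, 2.0000) → ‖Δ‖ = √20.0000 = 4.4721
L_2: Δ = A_2−P = (8.0000, -3.0000) → ‖Δ‖ = √73.0000 = 8.5440
L_3: Δ = A_3−P = (8.0000, 7.0000) → ‖Δ‖ = √113.0000 = 10.6301
L_4: Δ = A_4−P = (-4.0000, 7.0000) → ‖Δ‖ = √65.0000 = 8.0623

(4.4721, 8.5440, 10.6301, 8.0623)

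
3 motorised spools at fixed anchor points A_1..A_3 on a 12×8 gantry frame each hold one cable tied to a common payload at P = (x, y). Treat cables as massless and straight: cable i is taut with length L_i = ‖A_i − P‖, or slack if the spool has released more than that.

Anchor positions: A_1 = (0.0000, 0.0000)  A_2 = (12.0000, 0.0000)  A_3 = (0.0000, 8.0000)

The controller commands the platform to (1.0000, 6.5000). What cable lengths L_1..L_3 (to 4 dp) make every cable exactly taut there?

(6.5765, 12.7769, 1.8028)

cable 1: Δx=-1.0000, Δy=-6.5000; L_1 = √(Δx²+Δy²) = 6.5765
cable 2: Δx=11.0000, Δy=-6.5000; L_2 = √(Δx²+Δy²) = 12.7769
cable 3: Δx=-1.0000, Δy=1.5000; L_3 = √(Δx²+Δy²) = 1.8028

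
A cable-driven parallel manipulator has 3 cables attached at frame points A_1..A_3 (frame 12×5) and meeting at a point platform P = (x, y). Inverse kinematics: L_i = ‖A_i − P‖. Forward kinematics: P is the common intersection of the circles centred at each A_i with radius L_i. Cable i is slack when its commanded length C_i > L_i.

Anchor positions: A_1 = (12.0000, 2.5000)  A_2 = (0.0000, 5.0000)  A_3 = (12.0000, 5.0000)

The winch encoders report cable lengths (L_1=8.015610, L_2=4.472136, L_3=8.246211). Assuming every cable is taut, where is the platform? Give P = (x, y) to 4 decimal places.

expand ‖A_i−P‖²=L_i² and subtract eq 1 (k_i ≔ ‖A_i‖²−L_i²)
k_1 = 144.0000+6.2500−64.2500 = 86.0000
eq1−eq2 → [24.0000  -5.0000]·P = 81.0000
eq1−eq3 → [0.0000  -5.0000]·P = -15.0000
2×2 solve → P = (4.0000, 3.0000)

(4.0000, 3.0000)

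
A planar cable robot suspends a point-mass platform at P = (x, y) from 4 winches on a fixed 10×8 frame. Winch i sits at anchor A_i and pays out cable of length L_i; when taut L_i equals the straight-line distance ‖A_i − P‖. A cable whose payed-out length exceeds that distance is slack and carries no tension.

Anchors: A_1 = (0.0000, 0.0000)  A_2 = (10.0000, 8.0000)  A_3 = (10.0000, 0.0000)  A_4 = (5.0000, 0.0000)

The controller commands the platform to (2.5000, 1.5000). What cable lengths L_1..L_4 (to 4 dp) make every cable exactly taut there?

(2.9155, 9.9247, 7.6485, 2.9155)

L_1 = √((0.0000−2.5000)² + (0.0000−1.5000)²) = 2.9155
L_2 = √((10.0000−2.5000)² + (8.0000−1.5000)²) = 9.9247
L_3 = √((10.0000−2.5000)² + (0.0000−1.5000)²) = 7.6485
L_4 = √((5.0000−2.5000)² + (0.0000−1.5000)²) = 2.9155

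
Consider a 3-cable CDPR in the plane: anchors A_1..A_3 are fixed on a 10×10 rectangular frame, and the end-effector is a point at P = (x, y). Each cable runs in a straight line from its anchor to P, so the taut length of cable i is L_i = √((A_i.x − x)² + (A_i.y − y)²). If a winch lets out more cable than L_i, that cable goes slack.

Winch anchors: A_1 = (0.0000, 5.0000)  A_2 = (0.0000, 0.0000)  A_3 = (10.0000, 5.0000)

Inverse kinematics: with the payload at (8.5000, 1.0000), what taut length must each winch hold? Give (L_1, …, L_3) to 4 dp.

(9.3941, 8.5586, 4.2720)

cable 1: Δx=-8.5000, Δy=4.0000; L_1 = √(Δx²+Δy²) = 9.3941
cable 2: Δx=-8.5000, Δy=-1.0000; L_2 = √(Δx²+Δy²) = 8.5586
cable 3: Δx=1.5000, Δy=4.0000; L_3 = √(Δx²+Δy²) = 4.2720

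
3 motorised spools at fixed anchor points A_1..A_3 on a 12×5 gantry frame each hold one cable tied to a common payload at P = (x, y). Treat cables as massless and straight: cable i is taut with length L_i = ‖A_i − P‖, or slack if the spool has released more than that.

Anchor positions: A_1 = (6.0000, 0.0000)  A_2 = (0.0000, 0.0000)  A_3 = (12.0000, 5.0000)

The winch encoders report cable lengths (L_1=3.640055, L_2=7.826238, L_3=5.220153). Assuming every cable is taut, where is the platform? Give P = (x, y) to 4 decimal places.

expand ‖A_i−P‖²=L_i² and subtract eq 1 (c_i ≔ ‖A_i‖²−L_i²)
c_1 = 36.0000+0.0000−13.2500 = 22.7500
eq1−eq2 → [12.0000  0.0000]·P = 84.0000
eq1−eq3 → [-12.0000  -10.0000]·P = -119.0000
2×2 solve → P = (7.0000, 3.5000)

(7.0000, 3.5000)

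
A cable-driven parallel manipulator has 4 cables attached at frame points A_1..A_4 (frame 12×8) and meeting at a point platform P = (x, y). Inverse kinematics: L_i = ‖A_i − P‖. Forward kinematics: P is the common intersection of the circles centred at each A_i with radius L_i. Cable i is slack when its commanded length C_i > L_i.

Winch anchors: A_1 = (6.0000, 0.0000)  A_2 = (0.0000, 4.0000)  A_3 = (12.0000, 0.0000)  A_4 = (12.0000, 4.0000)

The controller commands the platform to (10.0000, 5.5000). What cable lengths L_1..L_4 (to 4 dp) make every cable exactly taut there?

cable 1: Δx=-4.0000, Δy=-5.5000; L_1 = √(Δx²+Δy²) = 6.8007
cable 2: Δx=-10.0000, Δy=-1.5000; L_2 = √(Δx²+Δy²) = 10.1119
cable 3: Δx=2.0000, Δy=-5.5000; L_3 = √(Δx²+Δy²) = 5.8523
cable 4: Δx=2.0000, Δy=-1.5000; L_4 = √(Δx²+Δy²) = 2.5000

(6.8007, 10.1119, 5.8523, 2.5000)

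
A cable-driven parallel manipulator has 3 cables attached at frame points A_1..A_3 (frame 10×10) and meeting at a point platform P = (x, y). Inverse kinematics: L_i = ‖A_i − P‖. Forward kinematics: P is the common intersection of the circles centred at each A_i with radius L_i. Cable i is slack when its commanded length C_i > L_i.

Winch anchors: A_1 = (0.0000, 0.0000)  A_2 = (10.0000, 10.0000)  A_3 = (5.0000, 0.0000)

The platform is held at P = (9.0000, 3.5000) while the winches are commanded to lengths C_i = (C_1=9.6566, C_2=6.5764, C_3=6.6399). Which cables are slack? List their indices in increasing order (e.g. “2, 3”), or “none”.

cable 1: √((-9.0000)²+(-3.5000)²)=9.6566, C_1=9.6566: taut
cable 2: √((1.0000)²+(6.5000)²)=6.5765, C_2=6.5764: taut
cable 3: √((-4.0000)²+(-3.5000)²)=5.3151, C_3=6.6399: slack

3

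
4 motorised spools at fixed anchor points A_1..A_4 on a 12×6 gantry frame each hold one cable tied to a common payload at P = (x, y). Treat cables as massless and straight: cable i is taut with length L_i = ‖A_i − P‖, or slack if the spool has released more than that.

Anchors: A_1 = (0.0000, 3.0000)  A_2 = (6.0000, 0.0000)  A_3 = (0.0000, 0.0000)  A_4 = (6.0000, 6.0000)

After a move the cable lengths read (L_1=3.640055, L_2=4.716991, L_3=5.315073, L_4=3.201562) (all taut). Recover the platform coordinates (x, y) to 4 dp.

each cable: (A_i−P)·(A_i−P) = L_i²; let k_i = ‖A_i‖²−L_i²
k_1 = 0.0000+9.0000−13.2500 = -4.2500
row 1: -12.0000x + 6.0000y = -18.0000  (k_2=13.7500)
row 2: 0.0000x + 6.0000y = 24.0000  (k_3=-28.2500)
row 3: -12.0000x − 6.0000y = -66.0000  (k_4=61.7500)
Cramer on rows 1–2 → x = 3.5000, y = 4.0000
check cable 4: ‖A_4−P‖² = 10.2500 ≈ L_4² = 10.2500 ✓

(3.5000, 4.0000)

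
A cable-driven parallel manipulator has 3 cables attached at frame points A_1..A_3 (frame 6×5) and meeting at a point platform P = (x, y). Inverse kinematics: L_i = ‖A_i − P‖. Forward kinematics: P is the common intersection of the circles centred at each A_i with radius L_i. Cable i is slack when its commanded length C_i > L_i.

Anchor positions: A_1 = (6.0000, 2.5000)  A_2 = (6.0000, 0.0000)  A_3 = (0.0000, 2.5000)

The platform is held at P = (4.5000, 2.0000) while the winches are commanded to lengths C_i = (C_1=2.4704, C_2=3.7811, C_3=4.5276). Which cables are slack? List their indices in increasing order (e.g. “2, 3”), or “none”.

cable 1: L_1 = ‖A_1−P‖ = 1.5811;  C_1 = 2.4704 → slack
cable 2: L_2 = ‖A_2−P‖ = 2.5000;  C_2 = 3.7811 → slack
cable 3: L_3 = ‖A_3−P‖ = 4.5277;  C_3 = 4.5276 → taut

1, 2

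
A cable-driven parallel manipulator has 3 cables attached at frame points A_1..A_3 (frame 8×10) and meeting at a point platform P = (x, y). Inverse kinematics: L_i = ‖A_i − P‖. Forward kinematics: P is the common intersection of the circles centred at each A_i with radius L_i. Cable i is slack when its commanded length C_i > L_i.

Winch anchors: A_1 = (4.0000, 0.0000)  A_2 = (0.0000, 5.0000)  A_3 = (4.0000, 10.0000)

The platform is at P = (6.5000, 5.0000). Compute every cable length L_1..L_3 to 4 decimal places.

(5.5902, 6.5000, 5.5902)

L_1: Δ = A_1−P = (-2.5000, -5.0000) → ‖Δ‖ = √31.2500 = 5.5902
L_2: Δ = A_2−P = (-6.5000, 0.0000) → ‖Δ‖ = √42.2500 = 6.5000
L_3: Δ = A_3−P = (-2.5000, 5.0000) → ‖Δ‖ = √31.2500 = 5.5902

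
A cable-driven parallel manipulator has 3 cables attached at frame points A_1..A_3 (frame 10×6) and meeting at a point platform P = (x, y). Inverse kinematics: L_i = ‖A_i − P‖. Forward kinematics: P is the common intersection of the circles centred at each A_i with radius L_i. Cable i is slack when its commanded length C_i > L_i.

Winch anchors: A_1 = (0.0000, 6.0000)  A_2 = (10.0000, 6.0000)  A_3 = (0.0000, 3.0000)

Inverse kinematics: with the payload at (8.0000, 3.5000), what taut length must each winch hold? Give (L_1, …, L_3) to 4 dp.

L_1: Δ = A_1−P = (-8.0000, 2.5000) → ‖Δ‖ = √70.2500 = 8.3815
L_2: Δ = A_2−P = (2.0000, 2.5000) → ‖Δ‖ = √10.2500 = 3.2016
L_3: Δ = A_3−P = (-8.0000, -0.5000) → ‖Δ‖ = √64.2500 = 8.0156

(8.3815, 3.2016, 8.0156)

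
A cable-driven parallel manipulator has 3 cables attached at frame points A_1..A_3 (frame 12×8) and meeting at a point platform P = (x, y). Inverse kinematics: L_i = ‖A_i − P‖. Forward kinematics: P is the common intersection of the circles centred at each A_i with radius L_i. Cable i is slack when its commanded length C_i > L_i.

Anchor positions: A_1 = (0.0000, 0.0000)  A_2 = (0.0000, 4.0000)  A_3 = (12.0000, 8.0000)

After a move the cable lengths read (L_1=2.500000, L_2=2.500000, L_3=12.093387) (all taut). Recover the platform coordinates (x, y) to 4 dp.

(1.5000, 2.0000)

each cable: (A_i−P)·(A_i−P) = L_i²; let k_i = ‖A_i‖²−L_i²
k_1 = 0.0000+0.0000−6.2500 = -6.2500
row 1: 0.0000x − 8.0000y = -16.0000  (k_2=9.7500)
row 2: -24.0000x − 16.0000y = -68.0000  (k_3=61.7500)
Cramer on rows 1–2 → x = 1.5000, y = 2.0000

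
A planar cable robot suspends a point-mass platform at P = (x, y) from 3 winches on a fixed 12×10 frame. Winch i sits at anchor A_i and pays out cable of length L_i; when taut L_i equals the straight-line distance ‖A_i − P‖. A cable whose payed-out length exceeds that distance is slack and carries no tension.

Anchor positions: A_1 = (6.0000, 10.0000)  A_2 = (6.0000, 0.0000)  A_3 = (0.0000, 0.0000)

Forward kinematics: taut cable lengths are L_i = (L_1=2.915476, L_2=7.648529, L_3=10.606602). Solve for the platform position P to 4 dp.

(7.5000, 7.5000)

expand ‖A_i−P‖²=L_i² and subtract eq 1 (q_i ≔ ‖A_i‖²−L_i²)
q_1 = 36.0000+100.0000−8.5000 = 127.5000
eq1−eq2 → [0.0000  20.0000]·P = 150.0000
eq1−eq3 → [12.0000  20.0000]·P = 240.0000
2×2 solve → P = (7.5000, 7.5000)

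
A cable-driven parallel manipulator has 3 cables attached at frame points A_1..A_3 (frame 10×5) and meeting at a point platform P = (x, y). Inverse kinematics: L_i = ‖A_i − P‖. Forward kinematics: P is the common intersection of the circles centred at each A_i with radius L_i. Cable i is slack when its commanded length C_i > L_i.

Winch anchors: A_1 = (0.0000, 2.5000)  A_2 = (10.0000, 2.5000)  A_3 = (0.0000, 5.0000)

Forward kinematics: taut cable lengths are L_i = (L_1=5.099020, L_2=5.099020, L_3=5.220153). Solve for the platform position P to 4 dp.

(5.0000, 3.5000)

circle eqns → linear via eq_j − eq_1; set q_j = A_j·A_j − L_j²
q_1 = 0.0000+6.2500−26.0000 = -19.7500
-20.0000·x + 0.0000·y = q_1−q_2 = -100.0000
0.0000·x − 5.0000·y = q_1−q_3 = -17.5000
solve first two rows → x=5.0000, y=3.5000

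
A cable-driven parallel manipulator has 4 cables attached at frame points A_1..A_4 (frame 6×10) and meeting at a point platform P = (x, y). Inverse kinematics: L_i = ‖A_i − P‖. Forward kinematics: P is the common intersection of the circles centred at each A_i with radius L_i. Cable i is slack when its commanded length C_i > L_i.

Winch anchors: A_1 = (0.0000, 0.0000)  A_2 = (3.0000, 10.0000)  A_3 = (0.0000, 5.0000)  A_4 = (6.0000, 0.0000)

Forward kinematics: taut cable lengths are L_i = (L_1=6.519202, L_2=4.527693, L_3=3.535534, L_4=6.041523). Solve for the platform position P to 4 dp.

circle eqns → linear via eq_j − eq_1; set c_j = A_j·A_j − L_j²
c_1 = 0.0000+0.0000−42.5000 = -42.5000
-6.0000·x − 20.0000·y = c_1−c_2 = -131.0000
0.0000·x − 10.0000·y = c_1−c_3 = -55.0000
-12.0000·x + 0.0000·y = c_1−c_4 = -42.0000
solve first two rows → x=3.5000, y=5.5000
check cable 4: ‖A_4−P‖² = 36.5000 ≈ L_4² = 36.5000 ✓

(3.5000, 5.5000)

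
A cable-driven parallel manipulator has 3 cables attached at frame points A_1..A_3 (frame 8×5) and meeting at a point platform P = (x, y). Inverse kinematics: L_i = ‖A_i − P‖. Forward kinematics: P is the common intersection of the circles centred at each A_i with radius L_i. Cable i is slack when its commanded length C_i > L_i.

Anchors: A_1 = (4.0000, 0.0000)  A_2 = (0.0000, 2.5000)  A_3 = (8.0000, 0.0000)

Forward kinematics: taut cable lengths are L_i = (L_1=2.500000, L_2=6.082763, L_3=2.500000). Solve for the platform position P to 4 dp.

(6.0000, 1.5000)

expand ‖A_i−P‖²=L_i² and subtract eq 1 (k_i ≔ ‖A_i‖²−L_i²)
k_1 = 16.0000+0.0000−6.2500 = 9.7500
eq1−eq2 → [8.0000  -5.0000]·P = 40.5000
eq1−eq3 → [-8.0000  0.0000]·P = -48.0000
2×2 solve → P = (6.0000, 1.5000)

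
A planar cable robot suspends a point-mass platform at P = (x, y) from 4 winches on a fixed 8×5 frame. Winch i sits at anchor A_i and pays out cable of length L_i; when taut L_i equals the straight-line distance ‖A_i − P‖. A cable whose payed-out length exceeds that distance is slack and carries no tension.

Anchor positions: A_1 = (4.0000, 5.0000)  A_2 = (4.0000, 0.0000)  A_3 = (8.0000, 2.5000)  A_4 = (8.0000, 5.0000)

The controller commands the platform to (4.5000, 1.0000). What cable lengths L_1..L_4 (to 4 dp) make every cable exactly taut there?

L_1: Δ = A_1−P = (-0.5000, 4.0000) → ‖Δ‖ = √16.2500 = 4.0311
L_2: Δ = A_2−P = (-0.5000, -1.0000) → ‖Δ‖ = √1.2500 = 1.1180
L_3: Δ = A_3−P = (3.5000, 1.5000) → ‖Δ‖ = √14.5000 = 3.8079
L_4: Δ = A_4−P = (3.5000, 4.0000) → ‖Δ‖ = √28.2500 = 5.3151

(4.0311, 1.1180, 3.8079, 5.3151)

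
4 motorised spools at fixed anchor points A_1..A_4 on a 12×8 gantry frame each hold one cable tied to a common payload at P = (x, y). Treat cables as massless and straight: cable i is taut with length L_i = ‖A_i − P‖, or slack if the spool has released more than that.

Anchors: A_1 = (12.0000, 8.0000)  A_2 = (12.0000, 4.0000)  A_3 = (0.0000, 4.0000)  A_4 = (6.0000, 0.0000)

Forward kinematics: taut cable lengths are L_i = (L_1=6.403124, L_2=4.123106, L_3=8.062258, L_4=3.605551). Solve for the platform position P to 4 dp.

expand ‖A_i−P‖²=L_i² and subtract eq 1 (q_i ≔ ‖A_i‖²−L_i²)
q_1 = 144.0000+64.0000−41.0000 = 167.0000
eq1−eq2 → [0.0000  8.0000]·P = 24.0000
eq1−eq3 → [24.0000  8.0000]·P = 216.0000
eq1−eq4 → [12.0000  16.0000]·P = 144.0000
2×2 solve → P = (8.0000, 3.0000)
check cable 4: ‖A_4−P‖² = 13.0000 ≈ L_4² = 13.0000 ✓

(8.0000, 3.0000)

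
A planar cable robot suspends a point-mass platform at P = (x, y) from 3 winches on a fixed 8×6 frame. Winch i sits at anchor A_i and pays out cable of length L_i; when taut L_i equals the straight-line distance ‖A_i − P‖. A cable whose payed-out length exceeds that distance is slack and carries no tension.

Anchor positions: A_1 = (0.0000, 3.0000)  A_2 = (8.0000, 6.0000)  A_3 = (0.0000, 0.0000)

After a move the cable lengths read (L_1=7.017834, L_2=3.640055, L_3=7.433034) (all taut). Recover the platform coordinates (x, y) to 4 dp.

(7.0000, 2.5000)

each cable: (A_i−P)·(A_i−P) = L_i²; let c_i = ‖A_i‖²−L_i²
c_1 = 0.0000+9.0000−49.2500 = -40.2500
row 1: -16.0000x − 6.0000y = -127.0000  (c_2=86.7500)
row 2: 0.0000x + 6.0000y = 15.0000  (c_3=-55.2500)
Cramer on rows 1–2 → x = 7.0000, y = 2.5000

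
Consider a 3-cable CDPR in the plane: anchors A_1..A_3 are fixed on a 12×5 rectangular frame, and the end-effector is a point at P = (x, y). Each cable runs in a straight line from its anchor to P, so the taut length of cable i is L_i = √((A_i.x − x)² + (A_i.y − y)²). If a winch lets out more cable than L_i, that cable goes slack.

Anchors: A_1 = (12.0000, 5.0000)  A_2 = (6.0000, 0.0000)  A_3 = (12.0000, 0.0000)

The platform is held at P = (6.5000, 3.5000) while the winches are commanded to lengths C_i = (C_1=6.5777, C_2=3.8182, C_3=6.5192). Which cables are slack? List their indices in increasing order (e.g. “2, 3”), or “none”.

1, 2

cable 1: √((5.5000)²+(1.5000)²)=5.7009, C_1=6.5777: slack
cable 2: √((-0.5000)²+(-3.5000)²)=3.5355, C_2=3.8182: slack
cable 3: √((5.5000)²+(-3.5000)²)=6.5192, C_3=6.5192: taut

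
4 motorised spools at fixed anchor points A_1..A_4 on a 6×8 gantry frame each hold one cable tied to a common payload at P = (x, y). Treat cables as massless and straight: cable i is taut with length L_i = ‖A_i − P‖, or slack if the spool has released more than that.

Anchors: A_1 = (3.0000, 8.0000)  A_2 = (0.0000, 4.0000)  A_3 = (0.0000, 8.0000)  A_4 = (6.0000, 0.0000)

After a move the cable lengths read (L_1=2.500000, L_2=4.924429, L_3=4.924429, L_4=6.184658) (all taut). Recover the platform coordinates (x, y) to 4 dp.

(4.5000, 6.0000)

expand ‖A_i−P‖²=L_i² and subtract eq 1 (q_i ≔ ‖A_i‖²−L_i²)
q_1 = 9.0000+64.0000−6.2500 = 66.7500
eq1−eq2 → [6.0000  8.0000]·P = 75.0000
eq1−eq3 → [6.0000  0.0000]·P = 27.0000
eq1−eq4 → [-6.0000  16.0000]·P = 69.0000
2×2 solve → P = (4.5000, 6.0000)
check cable 4: ‖A_4−P‖² = 38.2500 ≈ L_4² = 38.2500 ✓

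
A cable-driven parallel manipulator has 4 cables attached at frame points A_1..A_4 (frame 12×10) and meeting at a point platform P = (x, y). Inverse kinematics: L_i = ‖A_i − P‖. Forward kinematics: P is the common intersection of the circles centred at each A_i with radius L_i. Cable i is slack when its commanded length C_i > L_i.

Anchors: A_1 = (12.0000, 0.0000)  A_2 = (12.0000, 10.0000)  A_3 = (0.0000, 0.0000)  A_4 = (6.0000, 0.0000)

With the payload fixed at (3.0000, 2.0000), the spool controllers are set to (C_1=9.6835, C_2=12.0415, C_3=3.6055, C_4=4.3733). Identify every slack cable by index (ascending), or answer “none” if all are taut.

i=1: geometric 9.2195 vs commanded 9.6835 ⇒ slack
i=2: geometric 12.0416 vs commanded 12.0415 ⇒ taut
i=3: geometric 3.6056 vs commanded 3.6055 ⇒ taut
i=4: geometric 3.6056 vs commanded 4.3733 ⇒ slack

1, 4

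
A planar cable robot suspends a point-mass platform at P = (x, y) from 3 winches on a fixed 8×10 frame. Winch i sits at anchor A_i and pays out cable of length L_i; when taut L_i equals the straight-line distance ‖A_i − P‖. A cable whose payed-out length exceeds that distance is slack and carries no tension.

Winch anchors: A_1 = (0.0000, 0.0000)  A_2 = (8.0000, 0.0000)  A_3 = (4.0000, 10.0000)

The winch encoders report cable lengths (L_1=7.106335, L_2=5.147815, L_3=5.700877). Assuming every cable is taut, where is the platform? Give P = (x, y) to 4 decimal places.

circle eqns → linear via eq_j − eq_1; set k_j = A_j·A_j − L_j²
k_1 = 0.0000+0.0000−50.5000 = -50.5000
-16.0000·x + 0.0000·y = k_1−k_2 = -88.0000
-8.0000·x − 20.0000·y = k_1−k_3 = -134.0000
solve first two rows → x=5.5000, y=4.5000

(5.5000, 4.5000)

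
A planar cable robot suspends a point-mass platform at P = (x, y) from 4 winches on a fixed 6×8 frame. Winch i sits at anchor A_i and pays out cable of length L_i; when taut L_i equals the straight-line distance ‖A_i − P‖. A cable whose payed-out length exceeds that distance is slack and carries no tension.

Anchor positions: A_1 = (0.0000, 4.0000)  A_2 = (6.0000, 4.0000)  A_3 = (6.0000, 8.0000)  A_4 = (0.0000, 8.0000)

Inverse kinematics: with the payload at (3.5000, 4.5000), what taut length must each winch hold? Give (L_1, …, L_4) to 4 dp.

(3.5355, 2.5495, 4.3012, 4.9497)

cable 1: Δx=-3.5000, Δy=-0.5000; L_1 = √(Δx²+Δy²) = 3.5355
cable 2: Δx=2.5000, Δy=-0.5000; L_2 = √(Δx²+Δy²) = 2.5495
cable 3: Δx=2.5000, Δy=3.5000; L_3 = √(Δx²+Δy²) = 4.3012
cable 4: Δx=-3.5000, Δy=3.5000; L_4 = √(Δx²+Δy²) = 4.9497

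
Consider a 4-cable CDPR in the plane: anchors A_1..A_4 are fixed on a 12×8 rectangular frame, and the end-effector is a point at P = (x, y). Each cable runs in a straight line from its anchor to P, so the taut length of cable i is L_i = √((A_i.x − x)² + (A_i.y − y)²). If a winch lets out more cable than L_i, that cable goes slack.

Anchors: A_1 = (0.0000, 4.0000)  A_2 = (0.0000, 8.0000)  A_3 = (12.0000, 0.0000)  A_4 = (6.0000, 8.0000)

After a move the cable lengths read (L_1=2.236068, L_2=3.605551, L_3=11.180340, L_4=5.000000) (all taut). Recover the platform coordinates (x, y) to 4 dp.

(2.0000, 5.0000)

expand ‖A_i−P‖²=L_i² and subtract eq 1 (k_i ≔ ‖A_i‖²−L_i²)
k_1 = 0.0000+16.0000−5.0000 = 11.0000
eq1−eq2 → [0.0000  -8.0000]·P = -40.0000
eq1−eq3 → [-24.0000  8.0000]·P = -8.0000
eq1−eq4 → [-12.0000  -8.0000]·P = -64.0000
2×2 solve → P = (2.0000, 5.0000)
check cable 4: ‖A_4−P‖² = 25.0000 ≈ L_4² = 25.0000 ✓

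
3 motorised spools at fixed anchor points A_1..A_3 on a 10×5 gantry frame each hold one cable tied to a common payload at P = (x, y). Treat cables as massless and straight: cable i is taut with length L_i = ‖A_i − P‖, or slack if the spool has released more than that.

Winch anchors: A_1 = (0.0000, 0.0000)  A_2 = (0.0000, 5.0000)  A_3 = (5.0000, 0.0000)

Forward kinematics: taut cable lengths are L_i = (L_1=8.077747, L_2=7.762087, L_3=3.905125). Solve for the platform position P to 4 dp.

(7.5000, 3.0000)

each cable: (A_i−P)·(A_i−P) = L_i²; let q_i = ‖A_i‖²−L_i²
q_1 = 0.0000+0.0000−65.2500 = -65.2500
row 1: 0.0000x − 10.0000y = -30.0000  (q_2=-35.2500)
row 2: -10.0000x + 0.0000y = -75.0000  (q_3=9.7500)
Cramer on rows 1–2 → x = 7.5000, y = 3.0000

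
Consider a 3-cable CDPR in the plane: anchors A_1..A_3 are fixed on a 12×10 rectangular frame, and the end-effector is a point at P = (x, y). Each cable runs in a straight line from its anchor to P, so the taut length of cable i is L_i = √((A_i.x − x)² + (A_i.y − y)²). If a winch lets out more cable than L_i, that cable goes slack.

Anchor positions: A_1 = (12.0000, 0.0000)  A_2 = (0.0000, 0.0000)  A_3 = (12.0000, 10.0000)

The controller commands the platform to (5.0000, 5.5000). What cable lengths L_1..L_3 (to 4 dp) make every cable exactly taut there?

(8.9022, 7.4330, 8.3217)

L_1 = √((12.0000−5.0000)² + (0.0000−5.5000)²) = 8.9022
L_2 = √((0.0000−5.0000)² + (0.0000−5.5000)²) = 7.4330
L_3 = √((12.0000−5.0000)² + (10.0000−5.5000)²) = 8.3217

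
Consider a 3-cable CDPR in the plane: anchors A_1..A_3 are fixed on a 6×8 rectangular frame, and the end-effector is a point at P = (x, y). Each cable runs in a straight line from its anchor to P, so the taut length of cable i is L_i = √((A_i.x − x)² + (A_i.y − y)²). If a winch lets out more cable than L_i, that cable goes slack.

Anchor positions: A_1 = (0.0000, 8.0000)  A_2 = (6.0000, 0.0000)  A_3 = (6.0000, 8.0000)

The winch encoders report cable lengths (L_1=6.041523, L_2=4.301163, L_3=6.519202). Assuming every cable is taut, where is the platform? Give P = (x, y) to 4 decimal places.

(2.5000, 2.5000)

expand ‖A_i−P‖²=L_i² and subtract eq 1 (c_i ≔ ‖A_i‖²−L_i²)
c_1 = 0.0000+64.0000−36.5000 = 27.5000
eq1−eq2 → [-12.0000  16.0000]·P = 10.0000
eq1−eq3 → [-12.0000  0.0000]·P = -30.0000
2×2 solve → P = (2.5000, 2.5000)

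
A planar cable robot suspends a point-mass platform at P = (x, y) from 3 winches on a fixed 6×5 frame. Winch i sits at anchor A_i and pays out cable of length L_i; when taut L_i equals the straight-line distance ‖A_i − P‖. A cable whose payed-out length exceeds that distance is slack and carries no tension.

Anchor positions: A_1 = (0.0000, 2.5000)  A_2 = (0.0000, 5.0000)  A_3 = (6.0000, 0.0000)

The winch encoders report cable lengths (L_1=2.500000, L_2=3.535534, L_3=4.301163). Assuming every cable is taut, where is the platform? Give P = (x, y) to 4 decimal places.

(2.5000, 2.5000)

each cable: (A_i−P)·(A_i−P) = L_i²; let q_i = ‖A_i‖²−L_i²
q_1 = 0.0000+6.2500−6.2500 = 0.0000
row 1: 0.0000x − 5.0000y = -12.5000  (q_2=12.5000)
row 2: -12.0000x + 5.0000y = -17.5000  (q_3=17.5000)
Cramer on rows 1–2 → x = 2.5000, y = 2.5000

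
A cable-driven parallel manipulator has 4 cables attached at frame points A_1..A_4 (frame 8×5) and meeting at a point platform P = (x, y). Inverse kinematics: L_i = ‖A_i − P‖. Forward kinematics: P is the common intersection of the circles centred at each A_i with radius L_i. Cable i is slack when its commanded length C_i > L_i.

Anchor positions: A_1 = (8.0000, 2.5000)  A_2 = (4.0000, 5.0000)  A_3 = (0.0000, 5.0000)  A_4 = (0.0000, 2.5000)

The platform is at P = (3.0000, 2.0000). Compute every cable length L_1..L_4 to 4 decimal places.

cable 1: Δx=5.0000, Δy=0.5000; L_1 = √(Δx²+Δy²) = 5.0249
cable 2: Δx=1.0000, Δy=3.0000; L_2 = √(Δx²+Δy²) = 3.1623
cable 3: Δx=-3.0000, Δy=3.0000; L_3 = √(Δx²+Δy²) = 4.2426
cable 4: Δx=-3.0000, Δy=0.5000; L_4 = √(Δx²+Δy²) = 3.0414

(5.0249, 3.1623, 4.2426, 3.0414)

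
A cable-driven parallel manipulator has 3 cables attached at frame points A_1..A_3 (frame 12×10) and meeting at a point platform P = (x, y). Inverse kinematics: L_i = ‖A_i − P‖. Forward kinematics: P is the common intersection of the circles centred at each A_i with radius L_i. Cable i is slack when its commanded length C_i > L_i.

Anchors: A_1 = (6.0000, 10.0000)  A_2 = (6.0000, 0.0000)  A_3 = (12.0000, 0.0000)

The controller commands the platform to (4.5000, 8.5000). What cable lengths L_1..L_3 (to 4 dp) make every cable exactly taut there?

(2.1213, 8.6313, 11.3358)

L_1 = √((6.0000−4.5000)² + (10.0000−8.5000)²) = 2.1213
L_2 = √((6.0000−4.5000)² + (0.0000−8.5000)²) = 8.6313
L_3 = √((12.0000−4.5000)² + (0.0000−8.5000)²) = 11.3358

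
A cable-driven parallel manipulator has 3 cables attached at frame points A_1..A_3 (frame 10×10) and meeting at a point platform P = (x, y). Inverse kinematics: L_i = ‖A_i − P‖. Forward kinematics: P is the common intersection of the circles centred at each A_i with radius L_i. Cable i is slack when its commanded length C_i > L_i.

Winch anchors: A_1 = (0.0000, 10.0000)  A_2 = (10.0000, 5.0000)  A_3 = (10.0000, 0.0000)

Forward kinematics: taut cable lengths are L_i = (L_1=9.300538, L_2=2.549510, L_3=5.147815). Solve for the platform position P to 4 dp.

each cable: (A_i−P)·(A_i−P) = L_i²; let k_i = ‖A_i‖²−L_i²
k_1 = 0.0000+100.0000−86.5000 = 13.5000
row 1: -20.0000x + 10.0000y = -105.0000  (k_2=118.5000)
row 2: -20.0000x + 20.0000y = -60.0000  (k_3=73.5000)
Cramer on rows 1–2 → x = 7.5000, y = 4.5000

(7.5000, 4.5000)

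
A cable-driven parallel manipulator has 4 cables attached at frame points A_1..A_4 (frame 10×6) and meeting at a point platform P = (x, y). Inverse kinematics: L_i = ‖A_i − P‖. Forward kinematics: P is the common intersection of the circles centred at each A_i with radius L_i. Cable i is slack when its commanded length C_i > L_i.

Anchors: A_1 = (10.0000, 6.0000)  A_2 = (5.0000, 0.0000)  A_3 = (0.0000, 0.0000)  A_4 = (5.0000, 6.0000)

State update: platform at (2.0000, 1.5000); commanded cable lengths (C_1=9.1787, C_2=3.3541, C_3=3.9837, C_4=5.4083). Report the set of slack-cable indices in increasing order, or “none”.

3

i=1: geometric 9.1788 vs commanded 9.1787 ⇒ taut
i=2: geometric 3.3541 vs commanded 3.3541 ⇒ taut
i=3: geometric 2.5000 vs commanded 3.9837 ⇒ slack
i=4: geometric 5.4083 vs commanded 5.4083 ⇒ taut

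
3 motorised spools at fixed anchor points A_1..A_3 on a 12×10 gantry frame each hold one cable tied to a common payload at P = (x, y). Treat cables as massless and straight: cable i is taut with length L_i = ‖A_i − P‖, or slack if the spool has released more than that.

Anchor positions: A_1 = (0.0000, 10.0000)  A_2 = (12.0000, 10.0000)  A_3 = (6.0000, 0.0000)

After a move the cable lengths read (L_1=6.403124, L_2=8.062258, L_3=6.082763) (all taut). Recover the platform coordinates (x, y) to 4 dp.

(5.0000, 6.0000)

expand ‖A_i−P‖²=L_i² and subtract eq 1 (c_i ≔ ‖A_i‖²−L_i²)
c_1 = 0.0000+100.0000−41.0000 = 59.0000
eq1−eq2 → [-24.0000  0.0000]·P = -120.0000
eq1−eq3 → [-12.0000  20.0000]·P = 60.0000
2×2 solve → P = (5.0000, 6.0000)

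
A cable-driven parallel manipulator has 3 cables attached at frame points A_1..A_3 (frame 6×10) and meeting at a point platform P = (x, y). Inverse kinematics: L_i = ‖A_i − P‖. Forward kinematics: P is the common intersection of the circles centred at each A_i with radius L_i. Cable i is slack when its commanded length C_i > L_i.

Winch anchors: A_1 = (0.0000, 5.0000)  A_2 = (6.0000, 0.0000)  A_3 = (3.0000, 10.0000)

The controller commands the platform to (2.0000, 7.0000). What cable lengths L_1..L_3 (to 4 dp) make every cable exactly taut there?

cable 1: Δx=-2.0000, Δy=-2.0000; L_1 = √(Δx²+Δy²) = 2.8284
cable 2: Δx=4.0000, Δy=-7.0000; L_2 = √(Δx²+Δy²) = 8.0623
cable 3: Δx=1.0000, Δy=3.0000; L_3 = √(Δx²+Δy²) = 3.1623

(2.8284, 8.0623, 3.1623)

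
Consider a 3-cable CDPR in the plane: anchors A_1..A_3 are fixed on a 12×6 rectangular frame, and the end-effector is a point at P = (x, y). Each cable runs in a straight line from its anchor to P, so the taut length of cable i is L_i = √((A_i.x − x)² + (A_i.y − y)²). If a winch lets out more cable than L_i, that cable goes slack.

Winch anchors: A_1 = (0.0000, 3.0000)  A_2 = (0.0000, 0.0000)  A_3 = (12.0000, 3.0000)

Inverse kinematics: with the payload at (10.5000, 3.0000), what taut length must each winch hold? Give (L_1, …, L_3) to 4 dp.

L_1: Δ = A_1−P = (-10.5000, 0.0000) → ‖Δ‖ = √110.2500 = 10.5000
L_2: Δ = A_2−P = (-10.5000, -3.0000) → ‖Δ‖ = √119.2500 = 10.9202
L_3: Δ = A_3−P = (1.5000, 0.0000) → ‖Δ‖ = √2.2500 = 1.5000

(10.5000, 10.9202, 1.5000)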